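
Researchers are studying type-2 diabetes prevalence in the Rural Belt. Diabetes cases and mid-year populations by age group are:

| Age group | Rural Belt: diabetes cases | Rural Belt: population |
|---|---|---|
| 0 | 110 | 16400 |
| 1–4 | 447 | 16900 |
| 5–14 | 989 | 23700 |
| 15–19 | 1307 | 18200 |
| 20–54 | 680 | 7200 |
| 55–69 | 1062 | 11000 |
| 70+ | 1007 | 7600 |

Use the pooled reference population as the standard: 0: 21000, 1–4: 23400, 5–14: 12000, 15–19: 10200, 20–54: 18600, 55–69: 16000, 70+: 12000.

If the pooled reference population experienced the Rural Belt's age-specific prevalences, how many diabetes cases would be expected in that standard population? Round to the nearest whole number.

6884

Age-specific rates per 1000 for the Rural Belt: 6.707, 26.450, 41.730, 71.813, 94.444, 96.545, 132.500.
Expected diabetes cases = Σ (standard pop × age-specific rate ÷ 1000)
= 21000×6.707/1000 + 23400×26.450/1000 + 12000×41.730/1000 + 10200×71.813/1000 + 18600×94.444/1000 + 16000×96.545/1000 + 12000×132.500/1000
= 140.85 + 618.92 + 500.76 + 732.49 + 1756.67 + 1544.73 + 1590.00 = 6884.42.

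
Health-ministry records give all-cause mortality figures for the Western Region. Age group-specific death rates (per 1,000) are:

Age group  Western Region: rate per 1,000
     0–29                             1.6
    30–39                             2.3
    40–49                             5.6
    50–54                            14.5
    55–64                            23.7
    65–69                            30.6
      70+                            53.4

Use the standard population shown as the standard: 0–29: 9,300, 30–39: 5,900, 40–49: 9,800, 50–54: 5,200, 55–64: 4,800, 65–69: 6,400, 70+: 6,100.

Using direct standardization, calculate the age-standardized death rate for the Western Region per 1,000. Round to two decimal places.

16.72

Standard total = 47,500; weights = 0.1958, 0.1242, 0.2063, 0.1095, 0.1011, 0.1347, 0.1284.
Standardized rate: 0.1958×1.6 + 0.1242×2.3 + 0.2063×5.6 + 0.1095×14.5 + 0.1011×23.7 + 0.1347×30.6 + 0.1284×53.4 = 16.7173 per 1,000.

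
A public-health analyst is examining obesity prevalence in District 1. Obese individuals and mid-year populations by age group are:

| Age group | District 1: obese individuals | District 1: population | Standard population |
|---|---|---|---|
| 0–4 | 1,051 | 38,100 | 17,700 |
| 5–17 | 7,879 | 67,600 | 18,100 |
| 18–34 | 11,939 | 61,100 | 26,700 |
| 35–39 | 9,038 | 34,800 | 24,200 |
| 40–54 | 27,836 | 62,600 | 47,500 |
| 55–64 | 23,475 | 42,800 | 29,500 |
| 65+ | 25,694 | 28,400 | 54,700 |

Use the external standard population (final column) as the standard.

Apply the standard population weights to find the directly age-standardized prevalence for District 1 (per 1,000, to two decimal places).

Age-specific rates per 1,000 for District 1: 27.585, 116.553, 195.401, 259.713, 444.665, 548.481, 904.718.
Standard total = 218,400; weights = 0.0810, 0.0829, 0.1223, 0.1108, 0.2175, 0.1351, 0.2505.
Standardized rate: 0.0810×27.585 + 0.0829×116.553 + 0.1223×195.401 + 0.1108×259.713 + 0.2175×444.665 + 0.1351×548.481 + 0.2505×904.718 = 461.9505 per 1,000.

461.95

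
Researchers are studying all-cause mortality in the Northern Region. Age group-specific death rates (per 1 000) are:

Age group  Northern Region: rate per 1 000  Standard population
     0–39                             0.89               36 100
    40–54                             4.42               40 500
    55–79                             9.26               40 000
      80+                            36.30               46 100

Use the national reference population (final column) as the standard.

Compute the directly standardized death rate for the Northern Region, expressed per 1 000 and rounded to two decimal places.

13.86

Standard total = 162 700; weights = 0.2219, 0.2489, 0.2459, 0.2833.
Standardized rate: 0.2219×0.89 + 0.2489×4.42 + 0.2459×9.26 + 0.2833×36.30 = 13.8597 per 1 000.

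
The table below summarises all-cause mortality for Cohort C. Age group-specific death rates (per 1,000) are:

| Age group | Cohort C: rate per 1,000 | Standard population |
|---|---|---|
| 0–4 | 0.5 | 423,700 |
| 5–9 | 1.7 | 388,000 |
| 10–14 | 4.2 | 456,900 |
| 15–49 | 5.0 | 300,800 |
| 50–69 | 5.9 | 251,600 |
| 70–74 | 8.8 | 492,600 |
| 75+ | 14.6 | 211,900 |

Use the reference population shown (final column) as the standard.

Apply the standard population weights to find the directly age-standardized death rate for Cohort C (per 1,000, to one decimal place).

Standard total = 2,525,500; weights = 0.1678, 0.1536, 0.1809, 0.1191, 0.0996, 0.1951, 0.0839.
Standardized rate: 0.1678×0.5 + 0.1536×1.7 + 0.1809×4.2 + 0.1191×5.0 + 0.0996×5.9 + 0.1951×8.8 + 0.0839×14.6 = 5.2297 per 1,000.

5.2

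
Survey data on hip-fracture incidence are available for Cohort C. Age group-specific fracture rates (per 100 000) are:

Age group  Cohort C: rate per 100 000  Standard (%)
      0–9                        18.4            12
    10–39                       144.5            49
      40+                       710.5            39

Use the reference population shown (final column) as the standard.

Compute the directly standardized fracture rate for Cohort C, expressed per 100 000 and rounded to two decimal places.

350.11

Standard weights: 0.12, 0.49, 0.39.
Standardized rate: 0.1200×18.4 + 0.4900×144.5 + 0.3900×710.5 = 350.1080 per 100 000.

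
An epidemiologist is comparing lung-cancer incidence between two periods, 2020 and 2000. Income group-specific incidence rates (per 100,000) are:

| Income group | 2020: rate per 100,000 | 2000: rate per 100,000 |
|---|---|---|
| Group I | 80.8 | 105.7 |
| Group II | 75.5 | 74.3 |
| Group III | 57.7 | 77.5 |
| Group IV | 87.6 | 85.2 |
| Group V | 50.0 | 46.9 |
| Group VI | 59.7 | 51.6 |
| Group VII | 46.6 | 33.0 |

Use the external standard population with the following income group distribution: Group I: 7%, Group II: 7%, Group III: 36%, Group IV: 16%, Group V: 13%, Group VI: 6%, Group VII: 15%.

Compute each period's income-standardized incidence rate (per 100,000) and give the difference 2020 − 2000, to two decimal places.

-5.47

Standard weights: 0.07, 0.07, 0.36, 0.16, 0.13, 0.06, 0.15.
2020: 0.0700×80.8 + 0.0700×75.5 + 0.3600×57.7 + 0.1600×87.6 + 0.1300×50.0 + 0.0600×59.7 + 0.1500×46.6 = 62.8010 per 100,000.
2000: 0.0700×105.7 + 0.0700×74.3 + 0.3600×77.5 + 0.1600×85.2 + 0.1300×46.9 + 0.0600×51.6 + 0.1500×33.0 = 68.2750 per 100,000.
Difference = 62.8010 − 68.2750 = -5.4740.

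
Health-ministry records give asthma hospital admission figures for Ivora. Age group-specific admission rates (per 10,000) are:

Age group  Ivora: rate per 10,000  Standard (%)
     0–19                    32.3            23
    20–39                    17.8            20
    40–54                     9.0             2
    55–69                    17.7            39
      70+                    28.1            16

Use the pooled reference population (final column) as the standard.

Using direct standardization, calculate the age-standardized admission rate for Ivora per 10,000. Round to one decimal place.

22.6

Standard weights: 0.23, 0.20, 0.02, 0.39, 0.16.
Standardized rate: 0.2300×32.3 + 0.2000×17.8 + 0.0200×9.0 + 0.3900×17.7 + 0.1600×28.1 = 22.5680 per 10,000.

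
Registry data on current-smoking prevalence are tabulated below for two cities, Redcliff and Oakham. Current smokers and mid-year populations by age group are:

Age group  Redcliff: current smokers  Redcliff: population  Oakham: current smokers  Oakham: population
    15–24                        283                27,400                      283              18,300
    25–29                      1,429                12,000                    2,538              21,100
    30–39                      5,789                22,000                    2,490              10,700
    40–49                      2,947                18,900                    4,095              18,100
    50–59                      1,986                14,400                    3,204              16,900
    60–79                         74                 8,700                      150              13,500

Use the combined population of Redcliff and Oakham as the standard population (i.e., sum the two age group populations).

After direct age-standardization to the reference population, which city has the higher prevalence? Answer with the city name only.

Oakham

Age-specific rates per 1,000 for Redcliff: 10.328, 119.083, 263.136, 155.926, 137.917, 8.506.
For Oakham: 15.464, 120.284, 232.710, 226.243, 189.586, 11.111.
Combined standard total = 202,000; weights = 0.2262, 0.1639, 0.1619, 0.1832, 0.1550, 0.1099.
Redcliff: 0.2262×10.328 + 0.1639×119.083 + 0.1619×263.136 + 0.1832×155.926 + 0.1550×137.917 + 0.1099×8.506 = 115.3124 per 1,000.
Oakham: 0.2262×15.464 + 0.1639×120.284 + 0.1619×232.710 + 0.1832×226.243 + 0.1550×189.586 + 0.1099×11.111 = 132.9181 per 1,000.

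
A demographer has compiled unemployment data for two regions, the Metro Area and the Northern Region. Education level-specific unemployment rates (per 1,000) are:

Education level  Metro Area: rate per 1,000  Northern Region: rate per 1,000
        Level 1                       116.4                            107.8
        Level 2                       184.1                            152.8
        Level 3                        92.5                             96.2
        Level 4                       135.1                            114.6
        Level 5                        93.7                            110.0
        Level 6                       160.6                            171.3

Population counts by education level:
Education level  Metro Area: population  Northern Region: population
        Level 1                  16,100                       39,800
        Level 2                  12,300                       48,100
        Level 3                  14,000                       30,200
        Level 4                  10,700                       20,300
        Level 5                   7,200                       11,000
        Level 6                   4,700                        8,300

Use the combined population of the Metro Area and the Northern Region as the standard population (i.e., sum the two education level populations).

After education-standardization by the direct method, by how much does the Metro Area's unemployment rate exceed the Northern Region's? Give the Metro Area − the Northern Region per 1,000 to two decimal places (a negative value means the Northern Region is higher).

10.81

Combined standard total = 222,700; weights = 0.2510, 0.2712, 0.1985, 0.1392, 0.0817, 0.0584.
The Metro Area: 0.2510×116.4 + 0.2712×184.1 + 0.1985×92.5 + 0.1392×135.1 + 0.0817×93.7 + 0.0584×160.6 = 133.3459 per 1,000.
The Northern Region: 0.2510×107.8 + 0.2712×152.8 + 0.1985×96.2 + 0.1392×114.6 + 0.0817×110.0 + 0.0584×171.3 = 122.5356 per 1,000.
Difference = 133.3459 − 122.5356 = 10.8103.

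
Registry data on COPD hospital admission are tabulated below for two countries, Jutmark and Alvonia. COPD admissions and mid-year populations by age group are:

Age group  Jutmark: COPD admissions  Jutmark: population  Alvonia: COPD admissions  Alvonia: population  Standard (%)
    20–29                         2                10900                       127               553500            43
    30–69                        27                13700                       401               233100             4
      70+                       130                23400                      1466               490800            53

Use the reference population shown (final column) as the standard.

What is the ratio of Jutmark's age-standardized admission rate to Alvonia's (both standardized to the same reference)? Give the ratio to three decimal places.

Age-specific rates per 10000 for Jutmark: 1.83, 19.71, 55.56.
For Alvonia: 2.29, 17.20, 29.87.
Standard weights: 0.43, 0.04, 0.53.
Jutmark: 0.4300×1.83 + 0.0400×19.71 + 0.5300×55.56 = 31.0218 per 10000.
Alvonia: 0.4300×2.29 + 0.0400×17.20 + 0.5300×29.87 = 17.5056 per 10000.
Ratio = 31.0218 ÷ 17.5056 = 1.77210.

1.772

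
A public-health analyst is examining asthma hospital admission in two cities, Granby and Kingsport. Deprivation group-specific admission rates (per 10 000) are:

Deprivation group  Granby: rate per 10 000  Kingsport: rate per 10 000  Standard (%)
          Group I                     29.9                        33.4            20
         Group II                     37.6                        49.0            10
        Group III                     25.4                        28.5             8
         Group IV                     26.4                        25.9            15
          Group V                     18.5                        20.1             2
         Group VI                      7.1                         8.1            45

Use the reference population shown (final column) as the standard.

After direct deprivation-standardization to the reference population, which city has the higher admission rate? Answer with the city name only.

Kingsport

Standard weights: 0.20, 0.10, 0.08, 0.15, 0.02, 0.45.
Granby: 0.2000×29.9 + 0.1000×37.6 + 0.0800×25.4 + 0.1500×26.4 + 0.0200×18.5 + 0.4500×7.1 = 19.2970 per 10 000.
Kingsport: 0.2000×33.4 + 0.1000×49.0 + 0.0800×28.5 + 0.1500×25.9 + 0.0200×20.1 + 0.4500×8.1 = 21.7920 per 10 000.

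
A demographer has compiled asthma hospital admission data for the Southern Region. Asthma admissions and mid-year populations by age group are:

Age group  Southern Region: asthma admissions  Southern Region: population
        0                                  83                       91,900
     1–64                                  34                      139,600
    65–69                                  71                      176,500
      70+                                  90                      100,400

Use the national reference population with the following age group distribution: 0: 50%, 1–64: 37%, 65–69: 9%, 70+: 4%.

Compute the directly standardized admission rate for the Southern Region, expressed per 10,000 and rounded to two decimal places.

6.14

Age-specific rates per 10,000 for the Southern Region: 9.03, 2.44, 4.02, 8.96.
Standard weights: 0.50, 0.37, 0.09, 0.04.
Standardized rate: 0.5000×9.03 + 0.3700×2.44 + 0.0900×4.02 + 0.0400×8.96 = 6.1375 per 10,000.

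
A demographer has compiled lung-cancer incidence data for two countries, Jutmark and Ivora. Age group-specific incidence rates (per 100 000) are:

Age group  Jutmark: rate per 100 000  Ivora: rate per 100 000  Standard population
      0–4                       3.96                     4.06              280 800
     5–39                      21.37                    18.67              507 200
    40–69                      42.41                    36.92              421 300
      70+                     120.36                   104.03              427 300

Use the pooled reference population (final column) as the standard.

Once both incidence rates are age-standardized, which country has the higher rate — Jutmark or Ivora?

Jutmark

Standard total = 1 636 600; weights = 0.1716, 0.3099, 0.2574, 0.2611.
Jutmark: 0.1716×3.96 + 0.3099×21.37 + 0.2574×42.41 + 0.2611×120.36 = 49.6444 per 100 000.
Ivora: 0.1716×4.06 + 0.3099×18.67 + 0.2574×36.92 + 0.2611×104.03 = 43.1479 per 100 000.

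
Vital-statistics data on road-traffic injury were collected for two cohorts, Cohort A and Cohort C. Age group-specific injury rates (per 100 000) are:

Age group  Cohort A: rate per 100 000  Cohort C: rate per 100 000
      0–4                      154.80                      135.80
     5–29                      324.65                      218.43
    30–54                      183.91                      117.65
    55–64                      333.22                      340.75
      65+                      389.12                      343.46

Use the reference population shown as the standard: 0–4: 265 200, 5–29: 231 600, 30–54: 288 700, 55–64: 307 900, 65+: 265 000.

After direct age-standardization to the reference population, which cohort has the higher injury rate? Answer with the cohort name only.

Standard total = 1 358 400; weights = 0.1952, 0.1705, 0.2125, 0.2267, 0.1951.
Cohort A: 0.1952×154.80 + 0.1705×324.65 + 0.2125×183.91 + 0.2267×333.22 + 0.1951×389.12 = 276.0983 per 100 000.
Cohort C: 0.1952×135.80 + 0.1705×218.43 + 0.2125×117.65 + 0.2267×340.75 + 0.1951×343.46 = 232.9961 per 100 000.

Cohort A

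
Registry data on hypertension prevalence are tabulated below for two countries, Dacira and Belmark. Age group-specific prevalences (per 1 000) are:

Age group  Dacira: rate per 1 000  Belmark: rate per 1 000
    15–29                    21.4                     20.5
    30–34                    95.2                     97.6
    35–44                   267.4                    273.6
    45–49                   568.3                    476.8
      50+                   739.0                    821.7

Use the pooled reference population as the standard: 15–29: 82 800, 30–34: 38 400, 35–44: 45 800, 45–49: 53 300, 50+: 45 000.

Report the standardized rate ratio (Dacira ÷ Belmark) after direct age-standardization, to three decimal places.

Standard total = 265 300; weights = 0.3121, 0.1447, 0.1726, 0.2009, 0.1696.
Dacira: 0.3121×21.4 + 0.1447×95.2 + 0.1726×267.4 + 0.2009×568.3 + 0.1696×739.0 = 306.1436 per 1 000.
Belmark: 0.3121×20.5 + 0.1447×97.6 + 0.1726×273.6 + 0.2009×476.8 + 0.1696×821.7 = 302.9252 per 1 000.
Ratio = 306.1436 ÷ 302.9252 = 1.01062.

1.011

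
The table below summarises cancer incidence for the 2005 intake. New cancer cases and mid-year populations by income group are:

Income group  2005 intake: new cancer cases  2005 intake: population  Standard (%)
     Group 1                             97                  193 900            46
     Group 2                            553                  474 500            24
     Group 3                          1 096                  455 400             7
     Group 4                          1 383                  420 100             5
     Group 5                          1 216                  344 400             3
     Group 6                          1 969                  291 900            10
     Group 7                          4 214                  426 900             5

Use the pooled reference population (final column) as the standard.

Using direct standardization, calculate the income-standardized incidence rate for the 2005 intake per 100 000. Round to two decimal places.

Income-specific rates per 100 000 for the 2005 intake: 50.03, 116.54, 240.67, 329.21, 353.08, 674.55, 987.12.
Standard weights: 0.46, 0.24, 0.07, 0.05, 0.03, 0.10, 0.05.
Standardized rate: 0.4600×50.03 + 0.2400×116.54 + 0.0700×240.67 + 0.0500×329.21 + 0.0300×353.08 + 0.1000×674.55 + 0.0500×987.12 = 211.6922 per 100 000.

211.69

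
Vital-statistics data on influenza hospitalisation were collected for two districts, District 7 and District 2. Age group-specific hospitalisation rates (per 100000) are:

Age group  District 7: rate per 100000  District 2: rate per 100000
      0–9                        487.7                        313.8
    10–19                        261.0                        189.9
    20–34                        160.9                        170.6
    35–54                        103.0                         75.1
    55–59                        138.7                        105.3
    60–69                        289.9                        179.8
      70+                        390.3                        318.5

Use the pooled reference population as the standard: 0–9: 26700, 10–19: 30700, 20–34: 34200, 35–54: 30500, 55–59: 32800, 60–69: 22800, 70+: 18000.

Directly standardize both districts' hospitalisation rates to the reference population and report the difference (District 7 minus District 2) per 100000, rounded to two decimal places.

62.56

Standard total = 195700; weights = 0.1364, 0.1569, 0.1748, 0.1559, 0.1676, 0.1165, 0.0920.
District 7: 0.1364×487.7 + 0.1569×261.0 + 0.1748×160.9 + 0.1559×103.0 + 0.1676×138.7 + 0.1165×289.9 + 0.0920×390.3 = 244.5736 per 100000.
District 2: 0.1364×313.8 + 0.1569×189.9 + 0.1748×170.6 + 0.1559×75.1 + 0.1676×105.3 + 0.1165×179.8 + 0.0920×318.5 = 182.0120 per 100000.
Difference = 244.5736 − 182.0120 = 62.5616.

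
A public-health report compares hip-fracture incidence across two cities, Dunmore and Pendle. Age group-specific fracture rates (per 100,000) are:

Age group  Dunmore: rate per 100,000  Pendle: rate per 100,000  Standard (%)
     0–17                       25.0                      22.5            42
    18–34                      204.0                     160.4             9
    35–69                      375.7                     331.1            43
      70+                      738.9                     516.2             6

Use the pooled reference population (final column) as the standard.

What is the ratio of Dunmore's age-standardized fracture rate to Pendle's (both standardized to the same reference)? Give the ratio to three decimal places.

1.190

Standard weights: 0.42, 0.09, 0.43, 0.06.
Dunmore: 0.4200×25.0 + 0.0900×204.0 + 0.4300×375.7 + 0.0600×738.9 = 234.7450 per 100,000.
Pendle: 0.4200×22.5 + 0.0900×160.4 + 0.4300×331.1 + 0.0600×516.2 = 197.2310 per 100,000.
Ratio = 234.7450 ÷ 197.2310 = 1.19020.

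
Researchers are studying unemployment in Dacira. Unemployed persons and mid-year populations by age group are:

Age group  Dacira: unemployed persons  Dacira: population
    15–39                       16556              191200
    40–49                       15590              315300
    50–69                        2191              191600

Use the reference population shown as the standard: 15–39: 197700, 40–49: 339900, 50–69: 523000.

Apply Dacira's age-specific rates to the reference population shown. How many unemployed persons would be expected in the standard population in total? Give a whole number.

Age-specific rates per 1000 for Dacira: 86.590, 49.445, 11.435.
Expected unemployed persons = Σ (standard pop × age-specific rate ÷ 1000)
= 197700×86.590/1000 + 339900×49.445/1000 + 523000×11.435/1000
= 17118.83 + 16806.35 + 5980.65 = 39905.83.

39906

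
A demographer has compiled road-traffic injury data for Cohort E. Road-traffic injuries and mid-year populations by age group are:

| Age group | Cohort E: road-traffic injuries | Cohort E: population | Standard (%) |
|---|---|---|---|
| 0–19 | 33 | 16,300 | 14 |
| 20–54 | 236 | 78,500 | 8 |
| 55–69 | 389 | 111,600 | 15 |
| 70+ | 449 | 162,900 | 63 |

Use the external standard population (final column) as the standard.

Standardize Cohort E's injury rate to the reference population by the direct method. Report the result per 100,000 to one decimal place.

Age-specific rates per 100,000 for Cohort E: 202.45, 300.64, 348.57, 275.63.
Standard weights: 0.14, 0.08, 0.15, 0.63.
Standardized rate: 0.1400×202.45 + 0.0800×300.64 + 0.1500×348.57 + 0.6300×275.63 = 278.3259 per 100,000.

278.3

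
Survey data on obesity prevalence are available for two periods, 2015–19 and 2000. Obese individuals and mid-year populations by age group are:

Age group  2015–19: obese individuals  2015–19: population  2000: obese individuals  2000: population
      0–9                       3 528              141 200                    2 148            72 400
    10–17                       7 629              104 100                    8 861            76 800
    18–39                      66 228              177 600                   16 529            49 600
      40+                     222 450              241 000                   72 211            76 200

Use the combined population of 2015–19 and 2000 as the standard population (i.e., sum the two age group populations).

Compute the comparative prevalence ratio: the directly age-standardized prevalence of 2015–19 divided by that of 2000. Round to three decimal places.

0.982

Age-specific rates per 1 000 for 2015–19: 24.986, 73.285, 372.905, 923.029.
For 2000: 29.669, 115.378, 333.246, 947.651.
Combined standard total = 938 900; weights = 0.2275, 0.1927, 0.2420, 0.3378.
2015–19: 0.2275×24.986 + 0.1927×73.285 + 0.2420×372.905 + 0.3378×923.029 = 421.8801 per 1 000.
2000: 0.2275×29.669 + 0.1927×115.378 + 0.2420×333.246 + 0.3378×947.651 = 429.7767 per 1 000.
Ratio = 421.8801 ÷ 429.7767 = 0.98163.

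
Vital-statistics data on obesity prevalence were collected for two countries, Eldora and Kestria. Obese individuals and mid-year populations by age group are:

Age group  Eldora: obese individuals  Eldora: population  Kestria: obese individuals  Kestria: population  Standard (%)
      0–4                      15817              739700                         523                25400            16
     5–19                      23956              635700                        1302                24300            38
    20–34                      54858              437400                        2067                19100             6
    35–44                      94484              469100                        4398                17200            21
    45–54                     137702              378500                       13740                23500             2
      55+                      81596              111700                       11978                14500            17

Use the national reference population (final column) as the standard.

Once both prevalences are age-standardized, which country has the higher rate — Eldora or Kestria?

Kestria

Age-specific rates per 1000 for Eldora: 21.383, 37.684, 125.418, 201.415, 363.810, 730.492.
For Kestria: 20.591, 53.580, 108.220, 255.698, 584.681, 826.069.
Standard weights: 0.16, 0.38, 0.06, 0.21, 0.02, 0.17.
Eldora: 0.1600×21.383 + 0.3800×37.684 + 0.0600×125.418 + 0.2100×201.415 + 0.0200×363.810 + 0.1700×730.492 = 199.0236 per 1000.
Kestria: 0.1600×20.591 + 0.3800×53.580 + 0.0600×108.220 + 0.2100×255.698 + 0.0200×584.681 + 0.1700×826.069 = 235.9700 per 1000.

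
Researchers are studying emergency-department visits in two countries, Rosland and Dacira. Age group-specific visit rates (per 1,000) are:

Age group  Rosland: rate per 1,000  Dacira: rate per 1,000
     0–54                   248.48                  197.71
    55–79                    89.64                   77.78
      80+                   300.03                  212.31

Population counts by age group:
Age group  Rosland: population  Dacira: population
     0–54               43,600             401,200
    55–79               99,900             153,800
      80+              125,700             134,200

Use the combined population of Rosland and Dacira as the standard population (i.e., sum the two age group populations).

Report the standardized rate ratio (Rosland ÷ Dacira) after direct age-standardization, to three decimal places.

Combined standard total = 958,400; weights = 0.4641, 0.2647, 0.2712.
Rosland: 0.4641×248.48 + 0.2647×89.64 + 0.2712×300.03 = 220.4125 per 1,000.
Dacira: 0.4641×197.71 + 0.2647×77.78 + 0.2712×212.31 = 169.9223 per 1,000.
Ratio = 220.4125 ÷ 169.9223 = 1.29714.

1.297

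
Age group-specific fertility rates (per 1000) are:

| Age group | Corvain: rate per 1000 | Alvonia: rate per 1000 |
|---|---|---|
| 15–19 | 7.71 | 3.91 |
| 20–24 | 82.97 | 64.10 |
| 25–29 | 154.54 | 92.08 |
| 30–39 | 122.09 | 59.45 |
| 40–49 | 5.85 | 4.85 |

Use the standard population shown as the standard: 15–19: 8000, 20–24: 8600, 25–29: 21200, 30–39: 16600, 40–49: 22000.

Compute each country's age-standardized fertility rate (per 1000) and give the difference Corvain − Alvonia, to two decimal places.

Standard total = 76400; weights = 0.1047, 0.1126, 0.2775, 0.2173, 0.2880.
Corvain: 0.1047×7.71 + 0.1126×82.97 + 0.2775×154.54 + 0.2173×122.09 + 0.2880×5.85 = 81.2417 per 1000.
Alvonia: 0.1047×3.91 + 0.1126×64.10 + 0.2775×92.08 + 0.2173×59.45 + 0.2880×4.85 = 47.4896 per 1000.
Difference = 81.2417 − 47.4896 = 33.7521.

33.75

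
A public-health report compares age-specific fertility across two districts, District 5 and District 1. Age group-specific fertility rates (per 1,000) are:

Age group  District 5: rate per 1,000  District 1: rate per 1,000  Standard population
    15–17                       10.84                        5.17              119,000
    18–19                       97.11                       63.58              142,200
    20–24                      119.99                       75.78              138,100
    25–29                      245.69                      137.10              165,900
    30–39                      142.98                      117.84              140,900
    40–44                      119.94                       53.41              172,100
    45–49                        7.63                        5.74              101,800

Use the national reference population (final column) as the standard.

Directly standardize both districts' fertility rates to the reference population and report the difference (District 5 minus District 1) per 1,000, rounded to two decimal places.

Standard total = 980,000; weights = 0.1214, 0.1451, 0.1409, 0.1693, 0.1438, 0.1756, 0.1039.
District 5: 0.1214×10.84 + 0.1451×97.11 + 0.1409×119.99 + 0.1693×245.69 + 0.1438×142.98 + 0.1756×119.94 + 0.1039×7.63 = 116.3203 per 1,000.
District 1: 0.1214×5.17 + 0.1451×63.58 + 0.1409×75.78 + 0.1693×137.10 + 0.1438×117.84 + 0.1756×53.41 + 0.1039×5.74 = 70.6595 per 1,000.
Difference = 116.3203 − 70.6595 = 45.6608.

45.66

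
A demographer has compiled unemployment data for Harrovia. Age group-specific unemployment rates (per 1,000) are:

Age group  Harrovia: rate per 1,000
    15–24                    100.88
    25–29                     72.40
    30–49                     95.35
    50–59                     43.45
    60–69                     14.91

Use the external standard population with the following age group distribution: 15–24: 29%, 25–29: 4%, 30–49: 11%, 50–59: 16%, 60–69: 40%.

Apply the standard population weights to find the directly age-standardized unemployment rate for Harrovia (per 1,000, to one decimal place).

55.6

Standard weights: 0.29, 0.04, 0.11, 0.16, 0.40.
Standardized rate: 0.2900×100.88 + 0.0400×72.40 + 0.1100×95.35 + 0.1600×43.45 + 0.4000×14.91 = 55.5557 per 1,000.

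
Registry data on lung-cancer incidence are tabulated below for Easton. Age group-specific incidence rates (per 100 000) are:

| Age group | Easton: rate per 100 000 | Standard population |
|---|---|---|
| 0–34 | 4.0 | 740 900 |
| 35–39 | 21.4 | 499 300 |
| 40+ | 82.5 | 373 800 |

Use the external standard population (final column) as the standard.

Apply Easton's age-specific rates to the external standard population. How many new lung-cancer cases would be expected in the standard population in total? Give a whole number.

Expected new lung-cancer cases = Σ (standard pop × age-specific rate ÷ 100 000)
= 740 900×4.0/100 000 + 499 300×21.4/100 000 + 373 800×82.5/100 000
= 29.64 + 106.85 + 308.38 = 444.87.

445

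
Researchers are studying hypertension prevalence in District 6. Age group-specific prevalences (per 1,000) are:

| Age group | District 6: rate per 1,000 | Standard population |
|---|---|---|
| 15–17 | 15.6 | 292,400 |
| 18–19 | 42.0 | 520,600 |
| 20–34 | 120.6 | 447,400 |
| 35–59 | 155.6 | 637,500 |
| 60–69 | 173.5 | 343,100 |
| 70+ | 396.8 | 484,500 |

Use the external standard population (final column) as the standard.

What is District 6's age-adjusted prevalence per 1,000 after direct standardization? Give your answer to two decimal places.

Standard total = 2,725,500; weights = 0.1073, 0.1910, 0.1642, 0.2339, 0.1259, 0.1778.
Standardized rate: 0.1073×15.6 + 0.1910×42.0 + 0.1642×120.6 + 0.2339×155.6 + 0.1259×173.5 + 0.1778×396.8 = 158.2666 per 1,000.

158.27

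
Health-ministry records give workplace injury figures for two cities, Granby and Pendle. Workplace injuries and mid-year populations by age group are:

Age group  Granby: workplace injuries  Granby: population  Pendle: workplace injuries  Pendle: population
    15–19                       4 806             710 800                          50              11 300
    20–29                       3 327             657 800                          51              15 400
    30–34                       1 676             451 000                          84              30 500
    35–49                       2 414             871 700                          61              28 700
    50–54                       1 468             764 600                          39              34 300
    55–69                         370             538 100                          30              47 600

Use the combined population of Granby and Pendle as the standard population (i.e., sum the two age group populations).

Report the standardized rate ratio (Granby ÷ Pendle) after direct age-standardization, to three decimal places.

Age-specific rates per 10 000 for Granby: 67.61, 50.58, 37.16, 27.69, 19.20, 6.88.
For Pendle: 44.25, 33.12, 27.54, 21.25, 11.37, 6.30.
Combined standard total = 4 161 800; weights = 0.1735, 0.1618, 0.1157, 0.2163, 0.1920, 0.1407.
Granby: 0.1735×67.61 + 0.1618×50.58 + 0.1157×37.16 + 0.2163×27.69 + 0.1920×19.20 + 0.1407×6.88 = 34.8568 per 10 000.
Pendle: 0.1735×44.25 + 0.1618×33.12 + 0.1157×27.54 + 0.2163×21.25 + 0.1920×11.37 + 0.1407×6.30 = 23.8885 per 10 000.
Ratio = 34.8568 ÷ 23.8885 = 1.45915.

1.459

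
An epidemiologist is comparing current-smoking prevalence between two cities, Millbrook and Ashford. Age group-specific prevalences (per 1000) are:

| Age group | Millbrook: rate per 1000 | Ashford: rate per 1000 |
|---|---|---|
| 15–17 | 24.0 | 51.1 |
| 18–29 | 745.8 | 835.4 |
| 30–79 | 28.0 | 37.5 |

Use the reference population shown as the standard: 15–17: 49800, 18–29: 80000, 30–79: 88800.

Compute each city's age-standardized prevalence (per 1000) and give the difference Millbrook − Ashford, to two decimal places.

-42.82

Standard total = 218600; weights = 0.2278, 0.3660, 0.4062.
Millbrook: 0.2278×24.0 + 0.3660×745.8 + 0.4062×28.0 = 289.7786 per 1000.
Ashford: 0.2278×51.1 + 0.3660×835.4 + 0.4062×37.5 = 332.6019 per 1000.
Difference = 289.7786 − 332.6019 = -42.8233.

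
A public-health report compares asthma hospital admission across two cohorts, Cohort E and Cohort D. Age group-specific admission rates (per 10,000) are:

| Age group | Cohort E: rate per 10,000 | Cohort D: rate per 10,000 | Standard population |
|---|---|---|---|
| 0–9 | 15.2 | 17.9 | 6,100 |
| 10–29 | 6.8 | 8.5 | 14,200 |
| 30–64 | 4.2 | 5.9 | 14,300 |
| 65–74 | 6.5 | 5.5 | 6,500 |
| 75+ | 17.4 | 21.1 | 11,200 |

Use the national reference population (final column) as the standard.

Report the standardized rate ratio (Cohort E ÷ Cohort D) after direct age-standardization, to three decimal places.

0.830

Standard total = 52,300; weights = 0.1166, 0.2715, 0.2734, 0.1243, 0.2141.
Cohort E: 0.1166×15.2 + 0.2715×6.8 + 0.2734×4.2 + 0.1243×6.5 + 0.2141×17.4 = 9.3015 per 10,000.
Cohort D: 0.1166×17.9 + 0.2715×8.5 + 0.2734×5.9 + 0.1243×5.5 + 0.2141×21.1 = 11.2109 per 10,000.
Ratio = 9.3015 ÷ 11.2109 = 0.82969.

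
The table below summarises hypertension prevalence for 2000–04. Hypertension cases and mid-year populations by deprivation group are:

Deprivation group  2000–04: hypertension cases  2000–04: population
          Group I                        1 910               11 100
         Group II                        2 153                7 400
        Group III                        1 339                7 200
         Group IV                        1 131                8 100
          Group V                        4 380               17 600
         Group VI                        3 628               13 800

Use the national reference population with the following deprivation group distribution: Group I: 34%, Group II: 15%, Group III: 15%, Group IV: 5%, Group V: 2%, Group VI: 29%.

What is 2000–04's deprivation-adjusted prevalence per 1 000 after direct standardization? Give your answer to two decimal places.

218.24

Deprivation-specific rates per 1 000 for 2000–04: 172.072, 290.946, 185.972, 139.630, 248.864, 262.899.
Standard weights: 0.34, 0.15, 0.15, 0.05, 0.02, 0.29.
Standardized rate: 0.3400×172.072 + 0.1500×290.946 + 0.1500×185.972 + 0.0500×139.630 + 0.0200×248.864 + 0.2900×262.899 = 218.2416 per 1 000.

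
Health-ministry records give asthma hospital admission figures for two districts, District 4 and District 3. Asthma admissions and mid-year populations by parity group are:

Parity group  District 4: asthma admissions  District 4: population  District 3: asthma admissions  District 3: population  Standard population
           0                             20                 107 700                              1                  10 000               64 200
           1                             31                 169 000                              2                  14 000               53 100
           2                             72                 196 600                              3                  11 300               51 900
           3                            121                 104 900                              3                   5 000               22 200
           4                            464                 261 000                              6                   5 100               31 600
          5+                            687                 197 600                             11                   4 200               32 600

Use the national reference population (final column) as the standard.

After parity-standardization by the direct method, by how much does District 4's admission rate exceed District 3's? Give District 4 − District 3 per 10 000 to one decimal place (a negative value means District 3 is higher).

2.8

Parity-specific rates per 10 000 for District 4: 1.86, 1.83, 3.66, 11.53, 17.78, 34.77.
For District 3: 1.00, 1.43, 2.65, 6.00, 11.76, 26.19.
Standard total = 255 600; weights = 0.2512, 0.2077, 0.2031, 0.0869, 0.1236, 0.1275.
District 4: 0.2512×1.86 + 0.2077×1.83 + 0.2031×3.66 + 0.0869×11.53 + 0.1236×17.78 + 0.1275×34.77 = 9.2252 per 10 000.
District 3: 0.2512×1.00 + 0.2077×1.43 + 0.2031×2.65 + 0.0869×6.00 + 0.1236×11.76 + 0.1275×26.19 = 6.4030 per 10 000.
Difference = 9.2252 − 6.4030 = 2.8221.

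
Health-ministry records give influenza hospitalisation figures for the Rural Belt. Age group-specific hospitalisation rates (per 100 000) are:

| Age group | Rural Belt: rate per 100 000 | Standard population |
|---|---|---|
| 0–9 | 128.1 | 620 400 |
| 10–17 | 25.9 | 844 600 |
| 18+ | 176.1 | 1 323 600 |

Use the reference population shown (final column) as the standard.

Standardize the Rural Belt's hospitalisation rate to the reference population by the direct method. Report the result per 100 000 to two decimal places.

119.93

Standard total = 2 788 600; weights = 0.2225, 0.3029, 0.4746.
Standardized rate: 0.2225×128.1 + 0.3029×25.9 + 0.4746×176.1 = 119.9291 per 100 000.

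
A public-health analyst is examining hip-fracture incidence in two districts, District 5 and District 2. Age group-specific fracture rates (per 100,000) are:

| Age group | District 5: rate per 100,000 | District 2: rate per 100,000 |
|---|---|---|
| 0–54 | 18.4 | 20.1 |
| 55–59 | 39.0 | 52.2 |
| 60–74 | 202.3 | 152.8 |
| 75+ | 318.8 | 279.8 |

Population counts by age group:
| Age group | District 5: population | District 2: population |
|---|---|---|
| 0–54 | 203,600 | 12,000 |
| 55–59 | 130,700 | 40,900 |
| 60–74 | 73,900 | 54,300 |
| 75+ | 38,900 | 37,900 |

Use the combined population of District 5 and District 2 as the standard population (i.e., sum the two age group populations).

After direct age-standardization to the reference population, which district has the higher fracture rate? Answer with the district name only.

Combined standard total = 592,200; weights = 0.3641, 0.2898, 0.2165, 0.1297.
District 5: 0.3641×18.4 + 0.2898×39.0 + 0.2165×202.3 + 0.1297×318.8 = 103.1377 per 100,000.
District 2: 0.3641×20.1 + 0.2898×52.2 + 0.2165×152.8 + 0.1297×279.8 = 91.8080 per 100,000.
The crude rates (80.95 vs 146.64) would put District 2 higher, but that reflects its age composition; once standardized to a common age structure, District 5 has the higher underlying rate.

District 5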